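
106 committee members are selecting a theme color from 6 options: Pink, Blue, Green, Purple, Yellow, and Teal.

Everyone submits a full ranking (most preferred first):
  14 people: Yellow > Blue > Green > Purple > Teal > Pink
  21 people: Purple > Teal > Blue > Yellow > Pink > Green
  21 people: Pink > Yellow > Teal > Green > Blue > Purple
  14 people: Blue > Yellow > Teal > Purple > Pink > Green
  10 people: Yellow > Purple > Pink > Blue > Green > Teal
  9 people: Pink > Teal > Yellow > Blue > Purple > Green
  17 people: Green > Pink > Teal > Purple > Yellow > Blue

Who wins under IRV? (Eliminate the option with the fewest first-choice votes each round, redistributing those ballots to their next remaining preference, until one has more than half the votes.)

Yellow

Round 1: Pink 30, Blue 14, Green 17, Purple 21, Yellow 24, Teal 0. Teal eliminated.
Round 2: Pink 30, Blue 14, Green 17, Purple 21, Yellow 24. Blue eliminated.
Round 3: Pink 30, Green 17, Purple 21, Yellow 38. Green eliminated.
Round 4: Pink 47, Purple 21, Yellow 38. Purple eliminated.
Round 5: Pink 47, Yellow 59. Yellow has a majority (≥54).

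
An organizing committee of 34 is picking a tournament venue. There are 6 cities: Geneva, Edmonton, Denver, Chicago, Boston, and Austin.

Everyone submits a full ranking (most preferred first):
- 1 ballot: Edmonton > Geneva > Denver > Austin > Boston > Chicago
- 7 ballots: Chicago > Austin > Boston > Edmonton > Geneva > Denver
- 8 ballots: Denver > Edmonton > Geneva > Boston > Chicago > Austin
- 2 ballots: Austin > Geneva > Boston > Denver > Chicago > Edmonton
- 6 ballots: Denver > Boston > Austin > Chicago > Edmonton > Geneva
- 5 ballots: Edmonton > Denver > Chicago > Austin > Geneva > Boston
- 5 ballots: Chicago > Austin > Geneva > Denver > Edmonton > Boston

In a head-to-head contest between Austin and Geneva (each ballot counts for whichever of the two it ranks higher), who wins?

Austin

Austin is ranked above Geneva on 25 ballots; Geneva above Austin on 9.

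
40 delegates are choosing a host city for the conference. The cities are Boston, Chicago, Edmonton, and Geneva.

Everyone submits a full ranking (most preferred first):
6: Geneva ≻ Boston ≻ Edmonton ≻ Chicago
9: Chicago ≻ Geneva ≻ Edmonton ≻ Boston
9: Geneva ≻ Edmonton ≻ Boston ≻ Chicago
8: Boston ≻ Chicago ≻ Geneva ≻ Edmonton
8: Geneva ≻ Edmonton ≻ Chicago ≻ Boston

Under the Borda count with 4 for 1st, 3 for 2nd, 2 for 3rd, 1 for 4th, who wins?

Boston: 6×3 + 9×1 + 9×2 + 8×4 + 8×1 = 85
Chicago: 6×1 + 9×4 + 9×1 + 8×3 + 8×2 = 91
Edmonton: 6×2 + 9×2 + 9×3 + 8×1 + 8×3 = 89
Geneva: 6×4 + 9×3 + 9×4 + 8×2 + 8×4 = 135

Geneva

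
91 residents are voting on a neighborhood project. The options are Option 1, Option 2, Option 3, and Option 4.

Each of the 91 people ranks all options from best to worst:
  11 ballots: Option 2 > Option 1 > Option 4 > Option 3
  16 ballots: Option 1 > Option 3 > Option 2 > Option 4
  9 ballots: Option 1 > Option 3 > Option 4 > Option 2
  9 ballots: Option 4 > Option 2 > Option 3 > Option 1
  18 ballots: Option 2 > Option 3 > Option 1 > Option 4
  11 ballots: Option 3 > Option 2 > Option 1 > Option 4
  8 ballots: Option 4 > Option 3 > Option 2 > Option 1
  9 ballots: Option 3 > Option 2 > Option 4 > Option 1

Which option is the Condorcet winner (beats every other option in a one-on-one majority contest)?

Option 3

Option 3 vs Option 1: 55–36
Option 3 vs Option 2: 53–38
Option 3 vs Option 4: 63–28
Option 3 beats every other option.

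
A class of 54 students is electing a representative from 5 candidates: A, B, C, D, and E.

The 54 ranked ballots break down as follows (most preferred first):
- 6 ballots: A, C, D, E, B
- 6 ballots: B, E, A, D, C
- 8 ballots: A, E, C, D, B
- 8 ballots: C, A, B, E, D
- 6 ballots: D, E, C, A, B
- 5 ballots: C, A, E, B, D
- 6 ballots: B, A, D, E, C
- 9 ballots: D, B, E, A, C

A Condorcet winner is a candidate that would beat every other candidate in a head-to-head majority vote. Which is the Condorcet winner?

A

A vs B: 33–21
A vs C: 35–19
A vs D: 39–15
A vs E: 33–21
A beats every other candidate.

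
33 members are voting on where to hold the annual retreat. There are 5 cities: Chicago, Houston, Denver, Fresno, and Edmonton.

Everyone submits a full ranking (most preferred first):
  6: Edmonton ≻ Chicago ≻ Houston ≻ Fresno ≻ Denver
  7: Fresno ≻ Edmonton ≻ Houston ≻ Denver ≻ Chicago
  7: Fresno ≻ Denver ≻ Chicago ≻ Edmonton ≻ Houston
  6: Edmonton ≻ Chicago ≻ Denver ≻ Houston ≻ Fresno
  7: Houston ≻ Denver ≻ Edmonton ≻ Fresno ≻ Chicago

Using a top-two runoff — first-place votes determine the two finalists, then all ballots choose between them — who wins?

Edmonton

Round 1 first-place votes: Chicago 0, Houston 7, Denver 0, Fresno 14, Edmonton 12. Fresno and Edmonton advance.
Runoff: Fresno is ranked above Edmonton on 14 ballots, Edmonton above Fresno on 19.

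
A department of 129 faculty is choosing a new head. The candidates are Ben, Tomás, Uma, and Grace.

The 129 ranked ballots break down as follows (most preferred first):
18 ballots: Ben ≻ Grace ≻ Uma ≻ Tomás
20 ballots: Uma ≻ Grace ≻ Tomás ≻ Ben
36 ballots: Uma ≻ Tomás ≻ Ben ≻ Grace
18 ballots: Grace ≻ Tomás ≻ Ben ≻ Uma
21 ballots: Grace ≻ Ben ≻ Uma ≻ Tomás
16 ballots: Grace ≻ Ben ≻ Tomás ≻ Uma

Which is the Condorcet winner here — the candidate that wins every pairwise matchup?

Grace vs Ben: 75–54
Grace vs Tomás: 93–36
Grace vs Uma: 73–56
Grace beats every other candidate.

Grace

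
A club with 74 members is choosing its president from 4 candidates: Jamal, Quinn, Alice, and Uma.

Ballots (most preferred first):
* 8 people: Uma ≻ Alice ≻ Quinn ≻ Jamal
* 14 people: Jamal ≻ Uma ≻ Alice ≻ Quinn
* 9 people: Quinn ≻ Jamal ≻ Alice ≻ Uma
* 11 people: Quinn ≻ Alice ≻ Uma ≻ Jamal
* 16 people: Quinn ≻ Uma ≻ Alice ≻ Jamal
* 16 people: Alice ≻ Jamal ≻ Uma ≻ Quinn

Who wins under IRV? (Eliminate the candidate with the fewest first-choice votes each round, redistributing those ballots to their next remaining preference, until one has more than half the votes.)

Alice

Round 1: Jamal 14, Quinn 36, Alice 16, Uma 8. Uma eliminated.
Round 2: Jamal 14, Quinn 36, Alice 24. Jamal eliminated.
Round 3: Quinn 36, Alice 38. Alice has a majority (≥38).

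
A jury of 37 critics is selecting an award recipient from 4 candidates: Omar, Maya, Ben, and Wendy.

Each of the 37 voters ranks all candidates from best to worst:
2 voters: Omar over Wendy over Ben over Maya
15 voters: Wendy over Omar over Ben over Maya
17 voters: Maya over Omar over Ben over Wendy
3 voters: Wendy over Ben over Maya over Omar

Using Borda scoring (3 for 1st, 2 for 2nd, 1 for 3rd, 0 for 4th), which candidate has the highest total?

Omar

Omar: 2×3 + 15×2 + 17×2 + 3×0 = 70
Maya: 2×0 + 15×0 + 17×3 + 3×1 = 54
Ben: 2×1 + 15×1 + 17×1 + 3×2 = 40
Wendy: 2×2 + 15×3 + 17×0 + 3×3 = 58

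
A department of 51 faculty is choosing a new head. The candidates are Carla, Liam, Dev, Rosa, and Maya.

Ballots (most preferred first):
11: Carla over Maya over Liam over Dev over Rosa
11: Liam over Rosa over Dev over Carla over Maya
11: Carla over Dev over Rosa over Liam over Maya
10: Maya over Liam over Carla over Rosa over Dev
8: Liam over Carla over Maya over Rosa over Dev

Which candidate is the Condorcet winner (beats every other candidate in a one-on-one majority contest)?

Liam

Liam vs Carla: 29–22
Liam vs Dev: 40–11
Liam vs Rosa: 40–11
Liam vs Maya: 30–21
Liam beats every other candidate.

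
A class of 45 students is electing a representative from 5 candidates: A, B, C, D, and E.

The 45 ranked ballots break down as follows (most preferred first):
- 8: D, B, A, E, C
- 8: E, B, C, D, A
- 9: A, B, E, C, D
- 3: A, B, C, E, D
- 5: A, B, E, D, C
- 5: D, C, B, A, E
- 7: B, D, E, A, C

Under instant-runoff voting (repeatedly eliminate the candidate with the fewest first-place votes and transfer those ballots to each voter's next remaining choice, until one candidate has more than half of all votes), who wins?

D

Round 1: A 17, B 7, C 0, D 13, E 8. C eliminated.
Round 2: A 17, B 7, D 13, E 8. B eliminated.
Round 3: A 17, D 20, E 8. E eliminated.
Round 4: A 17, D 28. D has a majority (≥23).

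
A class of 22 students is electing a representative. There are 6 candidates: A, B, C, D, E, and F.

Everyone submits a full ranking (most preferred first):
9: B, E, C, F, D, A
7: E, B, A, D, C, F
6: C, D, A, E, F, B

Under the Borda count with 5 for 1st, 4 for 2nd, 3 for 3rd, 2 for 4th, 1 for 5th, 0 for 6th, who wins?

E

A: 9×0 + 7×3 + 6×3 = 39
B: 9×5 + 7×4 + 6×0 = 73
C: 9×3 + 7×1 + 6×5 = 64
D: 9×1 + 7×2 + 6×4 = 47
E: 9×4 + 7×5 + 6×2 = 83
F: 9×2 + 7×0 + 6×1 = 24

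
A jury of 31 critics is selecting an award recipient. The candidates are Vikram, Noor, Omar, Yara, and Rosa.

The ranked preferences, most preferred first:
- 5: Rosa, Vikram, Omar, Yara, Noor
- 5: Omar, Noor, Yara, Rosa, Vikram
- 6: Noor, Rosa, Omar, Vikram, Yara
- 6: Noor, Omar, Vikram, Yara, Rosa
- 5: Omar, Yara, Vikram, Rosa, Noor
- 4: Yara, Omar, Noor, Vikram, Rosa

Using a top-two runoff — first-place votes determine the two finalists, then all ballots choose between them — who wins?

Round 1 first-place votes: Vikram 0, Noor 12, Omar 10, Yara 4, Rosa 5. Noor and Omar advance.
Runoff: Noor is ranked above Omar on 12 ballots, Omar above Noor on 19.

Omar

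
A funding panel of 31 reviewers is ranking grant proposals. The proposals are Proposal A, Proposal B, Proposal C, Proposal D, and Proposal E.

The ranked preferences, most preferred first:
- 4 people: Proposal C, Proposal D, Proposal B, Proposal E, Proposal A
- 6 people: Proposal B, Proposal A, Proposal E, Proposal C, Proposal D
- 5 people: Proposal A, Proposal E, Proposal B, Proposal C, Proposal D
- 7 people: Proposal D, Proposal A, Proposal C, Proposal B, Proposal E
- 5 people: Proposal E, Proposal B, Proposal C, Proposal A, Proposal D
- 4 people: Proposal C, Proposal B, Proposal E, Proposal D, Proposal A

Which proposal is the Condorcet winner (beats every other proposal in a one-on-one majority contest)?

Proposal B vs Proposal A: 19–12
Proposal B vs Proposal C: 16–15
Proposal B vs Proposal D: 20–11
Proposal B vs Proposal E: 21–10
Proposal B beats every other proposal.

Proposal B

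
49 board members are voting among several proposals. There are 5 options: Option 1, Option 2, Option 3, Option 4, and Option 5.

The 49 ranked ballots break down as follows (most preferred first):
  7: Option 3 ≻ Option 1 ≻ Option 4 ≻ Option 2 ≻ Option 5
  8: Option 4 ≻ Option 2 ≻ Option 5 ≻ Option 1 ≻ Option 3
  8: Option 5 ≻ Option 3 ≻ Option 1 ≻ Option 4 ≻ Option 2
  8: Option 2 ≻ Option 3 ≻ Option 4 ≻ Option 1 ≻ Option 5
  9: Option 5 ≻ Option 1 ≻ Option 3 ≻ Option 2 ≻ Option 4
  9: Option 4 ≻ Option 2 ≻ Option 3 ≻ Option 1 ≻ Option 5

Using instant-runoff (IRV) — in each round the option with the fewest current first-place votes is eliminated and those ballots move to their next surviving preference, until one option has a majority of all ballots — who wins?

Option 4

Round 1: Option 1 0, Option 2 8, Option 3 7, Option 4 17, Option 5 17. Option 1 eliminated.
Round 2: Option 2 8, Option 3 7, Option 4 17, Option 5 17. Option 3 eliminated.
Round 3: Option 2 8, Option 4 24, Option 5 17. Option 2 eliminated.
Round 4: Option 4 32, Option 5 17. Option 4 has a majority (≥25).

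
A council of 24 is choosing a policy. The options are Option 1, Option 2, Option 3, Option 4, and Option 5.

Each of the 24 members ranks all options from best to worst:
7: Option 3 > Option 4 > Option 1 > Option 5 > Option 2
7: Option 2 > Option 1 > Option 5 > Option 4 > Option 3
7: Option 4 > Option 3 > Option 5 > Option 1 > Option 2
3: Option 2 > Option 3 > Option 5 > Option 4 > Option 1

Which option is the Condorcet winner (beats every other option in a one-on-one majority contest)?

Option 4

Option 4 vs Option 1: 17–7
Option 4 vs Option 2: 14–10
Option 4 vs Option 3: 14–10
Option 4 vs Option 5: 14–10
Option 4 beats every other option.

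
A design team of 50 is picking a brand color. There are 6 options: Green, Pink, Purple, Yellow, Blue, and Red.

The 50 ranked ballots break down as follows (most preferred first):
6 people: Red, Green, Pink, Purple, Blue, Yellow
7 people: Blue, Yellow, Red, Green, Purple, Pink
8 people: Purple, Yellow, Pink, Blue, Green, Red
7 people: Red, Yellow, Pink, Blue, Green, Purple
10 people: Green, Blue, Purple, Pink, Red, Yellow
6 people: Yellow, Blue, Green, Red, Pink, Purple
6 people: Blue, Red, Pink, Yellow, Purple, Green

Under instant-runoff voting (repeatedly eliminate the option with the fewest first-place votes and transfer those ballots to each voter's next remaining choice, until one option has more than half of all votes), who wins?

Round 1: Green 10, Pink 0, Purple 8, Yellow 6, Blue 13, Red 13. Pink eliminated.
Round 2: Green 10, Purple 8, Yellow 6, Blue 13, Red 13. Yellow eliminated.
Round 3: Green 10, Purple 8, Blue 19, Red 13. Purple eliminated.
Round 4: Green 10, Blue 27, Red 13. Blue has a majority (≥26).

Blue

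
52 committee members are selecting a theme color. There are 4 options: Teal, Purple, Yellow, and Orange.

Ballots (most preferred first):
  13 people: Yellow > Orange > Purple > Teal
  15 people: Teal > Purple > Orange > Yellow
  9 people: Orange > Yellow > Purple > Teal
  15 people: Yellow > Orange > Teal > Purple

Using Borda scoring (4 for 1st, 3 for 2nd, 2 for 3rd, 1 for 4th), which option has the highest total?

Yellow

Teal: 13×1 + 15×4 + 9×1 + 15×2 = 112
Purple: 13×2 + 15×3 + 9×2 + 15×1 = 104
Yellow: 13×4 + 15×1 + 9×3 + 15×4 = 154
Orange: 13×3 + 15×2 + 9×4 + 15×3 = 150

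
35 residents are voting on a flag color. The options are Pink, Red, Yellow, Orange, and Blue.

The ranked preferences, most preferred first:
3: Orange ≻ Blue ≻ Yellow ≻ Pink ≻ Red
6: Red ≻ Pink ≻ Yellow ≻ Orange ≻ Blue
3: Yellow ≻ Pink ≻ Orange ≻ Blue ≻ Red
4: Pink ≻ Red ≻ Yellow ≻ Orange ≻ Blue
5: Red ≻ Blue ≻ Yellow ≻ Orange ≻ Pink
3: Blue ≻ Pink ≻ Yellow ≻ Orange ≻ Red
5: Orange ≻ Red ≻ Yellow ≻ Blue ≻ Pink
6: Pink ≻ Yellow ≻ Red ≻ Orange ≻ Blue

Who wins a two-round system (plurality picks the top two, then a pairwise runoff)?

Round 1 first-place votes: Pink 10, Red 11, Yellow 3, Orange 8, Blue 3. Red and Pink advance.
Runoff: Red is ranked above Pink on 16 ballots, Pink above Red on 19.

Pink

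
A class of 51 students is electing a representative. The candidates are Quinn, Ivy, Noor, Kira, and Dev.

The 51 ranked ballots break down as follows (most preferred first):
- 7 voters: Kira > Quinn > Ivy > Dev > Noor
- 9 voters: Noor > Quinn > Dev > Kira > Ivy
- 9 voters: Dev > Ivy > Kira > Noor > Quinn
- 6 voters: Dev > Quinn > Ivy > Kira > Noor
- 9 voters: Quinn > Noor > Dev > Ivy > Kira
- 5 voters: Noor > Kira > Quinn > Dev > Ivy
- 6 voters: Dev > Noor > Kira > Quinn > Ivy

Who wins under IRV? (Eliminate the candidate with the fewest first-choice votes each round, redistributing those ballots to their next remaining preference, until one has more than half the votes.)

Quinn

Round 1: Quinn 9, Ivy 0, Noor 14, Kira 7, Dev 21. Ivy eliminated.
Round 2: Quinn 9, Noor 14, Kira 7, Dev 21. Kira eliminated.
Round 3: Quinn 16, Noor 14, Dev 21. Noor eliminated.
Round 4: Quinn 30, Dev 21. Quinn has a majority (≥26).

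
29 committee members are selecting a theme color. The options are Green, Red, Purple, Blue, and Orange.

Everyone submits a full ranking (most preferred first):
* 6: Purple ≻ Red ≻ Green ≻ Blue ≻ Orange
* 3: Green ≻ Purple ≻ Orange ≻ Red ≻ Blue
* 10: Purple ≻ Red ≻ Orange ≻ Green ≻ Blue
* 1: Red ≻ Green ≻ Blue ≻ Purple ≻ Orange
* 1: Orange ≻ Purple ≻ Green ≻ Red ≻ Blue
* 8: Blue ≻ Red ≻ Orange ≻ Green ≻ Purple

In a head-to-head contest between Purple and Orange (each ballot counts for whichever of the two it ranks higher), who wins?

Purple is ranked above Orange on 20 ballots; Orange above Purple on 9.

Purple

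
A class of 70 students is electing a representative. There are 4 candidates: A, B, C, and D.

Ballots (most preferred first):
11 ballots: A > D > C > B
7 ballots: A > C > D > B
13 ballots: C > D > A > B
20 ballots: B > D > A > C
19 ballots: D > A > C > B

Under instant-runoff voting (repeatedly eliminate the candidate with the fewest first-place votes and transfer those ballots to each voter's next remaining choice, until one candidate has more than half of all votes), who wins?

Round 1: A 18, B 20, C 13, D 19. C eliminated.
Round 2: A 18, B 20, D 32. A eliminated.
Round 3: B 20, D 50. D has a majority (≥36).

D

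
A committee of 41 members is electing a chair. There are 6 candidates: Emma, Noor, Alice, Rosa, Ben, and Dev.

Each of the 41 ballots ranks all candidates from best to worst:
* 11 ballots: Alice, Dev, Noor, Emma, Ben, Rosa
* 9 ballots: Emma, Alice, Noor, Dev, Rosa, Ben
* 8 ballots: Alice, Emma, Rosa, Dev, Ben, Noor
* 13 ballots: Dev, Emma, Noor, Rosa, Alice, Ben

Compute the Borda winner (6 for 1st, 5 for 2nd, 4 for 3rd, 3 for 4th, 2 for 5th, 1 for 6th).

Emma: 11×3 + 9×6 + 8×5 + 13×5 = 192
Noor: 11×4 + 9×4 + 8×1 + 13×4 = 140
Alice: 11×6 + 9×5 + 8×6 + 13×2 = 185
Rosa: 11×1 + 9×2 + 8×4 + 13×3 = 100
Ben: 11×2 + 9×1 + 8×2 + 13×1 = 60
Dev: 11×5 + 9×3 + 8×3 + 13×6 = 184

Emma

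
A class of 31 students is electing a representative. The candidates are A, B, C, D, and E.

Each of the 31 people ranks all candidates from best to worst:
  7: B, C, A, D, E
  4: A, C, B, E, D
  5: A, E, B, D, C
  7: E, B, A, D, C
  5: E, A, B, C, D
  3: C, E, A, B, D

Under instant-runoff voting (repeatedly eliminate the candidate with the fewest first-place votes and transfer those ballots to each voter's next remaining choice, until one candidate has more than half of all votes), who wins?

A

Round 1: A 9, B 7, C 3, D 0, E 12. D eliminated.
Round 2: A 9, B 7, C 3, E 12. C eliminated.
Round 3: A 9, B 7, E 15. B eliminated.
Round 4: A 16, E 15. A has a majority (≥16).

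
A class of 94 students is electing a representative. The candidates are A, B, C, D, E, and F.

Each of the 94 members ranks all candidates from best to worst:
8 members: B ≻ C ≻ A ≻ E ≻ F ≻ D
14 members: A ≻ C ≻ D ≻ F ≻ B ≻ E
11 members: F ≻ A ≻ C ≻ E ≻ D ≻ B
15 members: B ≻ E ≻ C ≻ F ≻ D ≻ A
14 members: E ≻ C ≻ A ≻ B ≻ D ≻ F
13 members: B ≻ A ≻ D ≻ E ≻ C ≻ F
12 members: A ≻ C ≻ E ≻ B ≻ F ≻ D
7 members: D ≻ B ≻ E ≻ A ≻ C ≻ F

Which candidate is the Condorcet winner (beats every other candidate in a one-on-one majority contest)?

A vs B: 51–43
A vs C: 57–37
A vs D: 72–22
A vs E: 58–36
A vs F: 68–26
A beats every other candidate.

A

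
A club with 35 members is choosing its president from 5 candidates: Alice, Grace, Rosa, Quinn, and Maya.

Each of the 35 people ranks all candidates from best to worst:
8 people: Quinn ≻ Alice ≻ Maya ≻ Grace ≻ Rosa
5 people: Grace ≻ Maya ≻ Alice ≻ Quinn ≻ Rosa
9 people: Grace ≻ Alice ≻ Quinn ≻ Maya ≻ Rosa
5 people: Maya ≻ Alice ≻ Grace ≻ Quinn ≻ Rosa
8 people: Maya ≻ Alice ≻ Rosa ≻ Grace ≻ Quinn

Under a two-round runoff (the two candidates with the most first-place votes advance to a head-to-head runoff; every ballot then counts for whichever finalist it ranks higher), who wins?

Maya

Round 1 first-place votes: Alice 0, Grace 14, Rosa 0, Quinn 8, Maya 13. Grace and Maya advance.
Runoff: Grace is ranked above Maya on 14 ballots, Maya above Grace on 21.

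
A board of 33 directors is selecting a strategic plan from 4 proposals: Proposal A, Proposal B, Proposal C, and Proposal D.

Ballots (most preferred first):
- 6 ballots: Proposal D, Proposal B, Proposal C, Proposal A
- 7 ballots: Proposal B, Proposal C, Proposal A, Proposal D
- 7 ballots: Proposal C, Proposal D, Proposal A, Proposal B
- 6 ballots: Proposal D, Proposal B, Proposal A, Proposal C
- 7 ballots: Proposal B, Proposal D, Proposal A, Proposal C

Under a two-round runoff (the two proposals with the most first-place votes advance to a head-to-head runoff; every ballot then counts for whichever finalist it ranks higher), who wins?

Proposal D

Round 1 first-place votes: Proposal A 0, Proposal B 14, Proposal C 7, Proposal D 12. Proposal B and Proposal D advance.
Runoff: Proposal B is ranked above Proposal D on 14 ballots, Proposal D above Proposal B on 19.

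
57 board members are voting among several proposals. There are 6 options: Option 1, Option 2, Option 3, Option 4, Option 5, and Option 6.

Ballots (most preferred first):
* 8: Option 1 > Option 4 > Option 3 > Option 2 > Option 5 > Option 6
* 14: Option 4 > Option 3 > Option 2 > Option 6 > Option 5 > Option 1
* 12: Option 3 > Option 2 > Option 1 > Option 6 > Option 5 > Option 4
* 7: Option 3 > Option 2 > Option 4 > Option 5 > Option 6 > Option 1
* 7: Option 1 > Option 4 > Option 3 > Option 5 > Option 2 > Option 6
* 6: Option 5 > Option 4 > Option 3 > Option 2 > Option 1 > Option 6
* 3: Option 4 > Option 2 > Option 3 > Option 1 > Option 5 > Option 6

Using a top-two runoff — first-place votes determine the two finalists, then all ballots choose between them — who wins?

Round 1 first-place votes: Option 1 15, Option 2 0, Option 3 19, Option 4 17, Option 5 6, Option 6 0. Option 3 and Option 4 advance.
Runoff: Option 3 is ranked above Option 4 on 19 ballots, Option 4 above Option 3 on 38.

Option 4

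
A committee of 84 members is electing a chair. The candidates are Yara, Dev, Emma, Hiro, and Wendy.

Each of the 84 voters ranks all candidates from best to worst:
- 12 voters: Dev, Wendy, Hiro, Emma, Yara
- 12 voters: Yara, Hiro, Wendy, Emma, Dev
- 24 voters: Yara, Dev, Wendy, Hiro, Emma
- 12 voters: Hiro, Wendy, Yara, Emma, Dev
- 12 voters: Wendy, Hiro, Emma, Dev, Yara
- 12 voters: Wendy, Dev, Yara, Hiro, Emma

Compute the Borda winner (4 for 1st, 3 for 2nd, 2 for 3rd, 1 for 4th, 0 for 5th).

Yara: 12×0 + 12×4 + 24×4 + 12×2 + 12×0 + 12×2 = 192
Dev: 12×4 + 12×0 + 24×3 + 12×0 + 12×1 + 12×3 = 168
Emma: 12×1 + 12×1 + 24×0 + 12×1 + 12×2 + 12×0 = 60
Hiro: 12×2 + 12×3 + 24×1 + 12×4 + 12×3 + 12×1 = 180
Wendy: 12×3 + 12×2 + 24×2 + 12×3 + 12×4 + 12×4 = 240

Wendy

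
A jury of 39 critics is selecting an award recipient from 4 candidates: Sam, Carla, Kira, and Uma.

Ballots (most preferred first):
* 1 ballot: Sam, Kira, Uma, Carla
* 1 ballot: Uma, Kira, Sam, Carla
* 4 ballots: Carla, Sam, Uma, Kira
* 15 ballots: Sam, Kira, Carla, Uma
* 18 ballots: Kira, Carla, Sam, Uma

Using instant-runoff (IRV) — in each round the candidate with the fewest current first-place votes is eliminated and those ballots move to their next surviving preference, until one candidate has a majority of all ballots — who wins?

Round 1: Sam 16, Carla 4, Kira 18, Uma 1. Uma eliminated.
Round 2: Sam 16, Carla 4, Kira 19. Carla eliminated.
Round 3: Sam 20, Kira 19. Sam has a majority (≥20).

Sam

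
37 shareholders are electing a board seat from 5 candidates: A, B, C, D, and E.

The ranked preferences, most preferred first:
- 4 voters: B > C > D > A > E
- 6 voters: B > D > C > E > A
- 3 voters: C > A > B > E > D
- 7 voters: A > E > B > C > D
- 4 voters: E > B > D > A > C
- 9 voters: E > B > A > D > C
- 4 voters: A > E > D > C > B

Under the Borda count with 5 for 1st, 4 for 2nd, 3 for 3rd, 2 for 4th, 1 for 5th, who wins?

B

A: 4×2 + 6×1 + 3×4 + 7×5 + 4×2 + 9×3 + 4×5 = 116
B: 4×5 + 6×5 + 3×3 + 7×3 + 4×4 + 9×4 + 4×1 = 136
C: 4×4 + 6×3 + 3×5 + 7×2 + 4×1 + 9×1 + 4×2 = 84
D: 4×3 + 6×4 + 3×1 + 7×1 + 4×3 + 9×2 + 4×3 = 88
E: 4×1 + 6×2 + 3×2 + 7×4 + 4×5 + 9×5 + 4×4 = 131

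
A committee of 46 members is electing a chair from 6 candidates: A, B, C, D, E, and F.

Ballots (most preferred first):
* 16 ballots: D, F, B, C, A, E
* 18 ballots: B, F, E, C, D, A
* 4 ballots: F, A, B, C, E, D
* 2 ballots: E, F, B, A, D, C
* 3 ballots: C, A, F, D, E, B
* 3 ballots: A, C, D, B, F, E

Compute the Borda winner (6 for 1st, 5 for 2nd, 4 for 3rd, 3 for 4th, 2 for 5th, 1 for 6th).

F

A: 16×2 + 18×1 + 4×5 + 2×3 + 3×5 + 3×6 = 109
B: 16×4 + 18×6 + 4×4 + 2×4 + 3×1 + 3×3 = 208
C: 16×3 + 18×3 + 4×3 + 2×1 + 3×6 + 3×5 = 149
D: 16×6 + 18×2 + 4×1 + 2×2 + 3×3 + 3×4 = 161
E: 16×1 + 18×4 + 4×2 + 2×6 + 3×2 + 3×1 = 117
F: 16×5 + 18×5 + 4×6 + 2×5 + 3×4 + 3×2 = 222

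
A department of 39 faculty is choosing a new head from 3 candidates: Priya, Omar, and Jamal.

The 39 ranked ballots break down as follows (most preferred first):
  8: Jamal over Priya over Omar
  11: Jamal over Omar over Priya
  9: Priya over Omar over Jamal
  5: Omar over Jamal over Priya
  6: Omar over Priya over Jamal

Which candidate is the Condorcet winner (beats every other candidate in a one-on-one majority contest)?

Omar

Omar vs Priya: 22–17
Omar vs Jamal: 20–19
Omar beats every other candidate.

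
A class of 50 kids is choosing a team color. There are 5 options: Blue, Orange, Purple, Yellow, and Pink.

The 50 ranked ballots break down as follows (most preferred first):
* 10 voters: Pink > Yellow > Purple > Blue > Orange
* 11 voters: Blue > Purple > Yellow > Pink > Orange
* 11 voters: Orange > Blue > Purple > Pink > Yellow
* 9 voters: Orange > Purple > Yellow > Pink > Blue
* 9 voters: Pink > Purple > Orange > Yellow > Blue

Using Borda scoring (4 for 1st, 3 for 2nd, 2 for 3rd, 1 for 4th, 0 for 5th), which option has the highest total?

Blue: 10×1 + 11×4 + 11×3 + 9×0 + 9×0 = 87
Orange: 10×0 + 11×0 + 11×4 + 9×4 + 9×2 = 98
Purple: 10×2 + 11×3 + 11×2 + 9×3 + 9×3 = 129
Yellow: 10×3 + 11×2 + 11×0 + 9×2 + 9×1 = 79
Pink: 10×4 + 11×1 + 11×1 + 9×1 + 9×4 = 107

Purple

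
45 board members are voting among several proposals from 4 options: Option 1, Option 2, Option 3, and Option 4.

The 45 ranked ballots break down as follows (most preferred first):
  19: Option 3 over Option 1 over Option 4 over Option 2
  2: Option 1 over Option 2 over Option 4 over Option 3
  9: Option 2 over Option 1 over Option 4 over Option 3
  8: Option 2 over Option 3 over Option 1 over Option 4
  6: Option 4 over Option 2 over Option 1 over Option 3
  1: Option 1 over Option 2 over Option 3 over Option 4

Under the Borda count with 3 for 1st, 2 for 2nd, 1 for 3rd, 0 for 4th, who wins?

Option 1

Option 1: 19×2 + 2×3 + 9×2 + 8×1 + 6×1 + 1×3 = 79
Option 2: 19×0 + 2×2 + 9×3 + 8×3 + 6×2 + 1×2 = 69
Option 3: 19×3 + 2×0 + 9×0 + 8×2 + 6×0 + 1×1 = 74
Option 4: 19×1 + 2×1 + 9×1 + 8×0 + 6×3 + 1×0 = 48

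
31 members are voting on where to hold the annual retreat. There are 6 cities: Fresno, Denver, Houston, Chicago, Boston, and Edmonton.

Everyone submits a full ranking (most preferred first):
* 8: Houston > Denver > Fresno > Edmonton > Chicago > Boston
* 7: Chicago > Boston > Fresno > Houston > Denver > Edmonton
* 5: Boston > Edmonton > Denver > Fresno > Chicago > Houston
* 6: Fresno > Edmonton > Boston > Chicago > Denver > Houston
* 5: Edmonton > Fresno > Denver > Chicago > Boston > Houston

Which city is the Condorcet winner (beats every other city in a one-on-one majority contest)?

Fresno vs Denver: 18–13
Fresno vs Houston: 23–8
Fresno vs Chicago: 24–7
Fresno vs Boston: 19–12
Fresno vs Edmonton: 21–10
Fresno beats every other city.

Fresno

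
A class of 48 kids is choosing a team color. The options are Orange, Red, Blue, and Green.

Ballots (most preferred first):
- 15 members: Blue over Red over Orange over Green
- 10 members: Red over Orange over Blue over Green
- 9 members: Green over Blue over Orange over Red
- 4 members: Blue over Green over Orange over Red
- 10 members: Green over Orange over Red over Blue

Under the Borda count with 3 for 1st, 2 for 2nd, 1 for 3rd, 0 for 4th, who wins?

Orange: 15×1 + 10×2 + 9×1 + 4×1 + 10×2 = 68
Red: 15×2 + 10×3 + 9×0 + 4×0 + 10×1 = 70
Blue: 15×3 + 10×1 + 9×2 + 4×3 + 10×0 = 85
Green: 15×0 + 10×0 + 9×3 + 4×2 + 10×3 = 65

Blue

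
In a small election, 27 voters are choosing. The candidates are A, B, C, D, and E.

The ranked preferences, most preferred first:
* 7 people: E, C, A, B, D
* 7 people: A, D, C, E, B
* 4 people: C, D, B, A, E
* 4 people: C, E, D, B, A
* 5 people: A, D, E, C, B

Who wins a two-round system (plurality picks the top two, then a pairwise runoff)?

C

Round 1 first-place votes: A 12, B 0, C 8, D 0, E 7. A and C advance.
Runoff: A is ranked above C on 12 ballots, C above A on 15.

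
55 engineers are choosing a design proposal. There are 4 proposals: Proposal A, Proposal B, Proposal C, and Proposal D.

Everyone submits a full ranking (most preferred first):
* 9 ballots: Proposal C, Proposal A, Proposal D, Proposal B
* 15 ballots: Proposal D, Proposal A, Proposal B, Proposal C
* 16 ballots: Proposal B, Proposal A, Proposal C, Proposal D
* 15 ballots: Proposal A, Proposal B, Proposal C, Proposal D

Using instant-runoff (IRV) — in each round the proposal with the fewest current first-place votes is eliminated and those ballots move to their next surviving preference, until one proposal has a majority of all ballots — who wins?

Proposal A

Round 1: Proposal A 15, Proposal B 16, Proposal C 9, Proposal D 15. Proposal C eliminated.
Round 2: Proposal A 24, Proposal B 16, Proposal D 15. Proposal D eliminated.
Round 3: Proposal A 39, Proposal B 16. Proposal A has a majority (≥28).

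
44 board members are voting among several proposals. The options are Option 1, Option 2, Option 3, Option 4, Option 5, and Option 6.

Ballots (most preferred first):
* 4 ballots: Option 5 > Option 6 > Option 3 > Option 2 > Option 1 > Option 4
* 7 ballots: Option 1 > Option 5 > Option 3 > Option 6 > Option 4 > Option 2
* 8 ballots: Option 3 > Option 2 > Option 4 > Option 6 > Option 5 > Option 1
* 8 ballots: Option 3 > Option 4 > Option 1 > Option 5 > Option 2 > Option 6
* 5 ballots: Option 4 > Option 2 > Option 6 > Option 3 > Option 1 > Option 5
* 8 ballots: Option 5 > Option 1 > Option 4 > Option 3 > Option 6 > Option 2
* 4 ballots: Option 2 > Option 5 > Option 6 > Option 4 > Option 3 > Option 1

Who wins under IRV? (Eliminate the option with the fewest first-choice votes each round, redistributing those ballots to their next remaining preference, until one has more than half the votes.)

Round 1: Option 1 7, Option 2 4, Option 3 16, Option 4 5, Option 5 12, Option 6 0. Option 6 eliminated.
Round 2: Option 1 7, Option 2 4, Option 3 16, Option 4 5, Option 5 12. Option 2 eliminated.
Round 3: Option 1 7, Option 3 16, Option 4 5, Option 5 16. Option 4 eliminated.
Round 4: Option 1 7, Option 3 21, Option 5 16. Option 1 eliminated.
Round 5: Option 3 21, Option 5 23. Option 5 has a majority (≥23).

Option 5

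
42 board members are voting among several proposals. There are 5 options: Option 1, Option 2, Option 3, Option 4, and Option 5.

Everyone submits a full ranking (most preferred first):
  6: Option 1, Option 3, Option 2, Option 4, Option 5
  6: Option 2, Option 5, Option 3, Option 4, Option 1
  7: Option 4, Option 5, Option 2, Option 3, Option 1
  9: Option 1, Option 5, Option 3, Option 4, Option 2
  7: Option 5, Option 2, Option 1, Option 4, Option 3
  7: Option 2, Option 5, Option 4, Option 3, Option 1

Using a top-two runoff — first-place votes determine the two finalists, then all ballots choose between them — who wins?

Option 2

Round 1 first-place votes: Option 1 15, Option 2 13, Option 3 0, Option 4 7, Option 5 7. Option 1 and Option 2 advance.
Runoff: Option 1 is ranked above Option 2 on 15 ballots, Option 2 above Option 1 on 27.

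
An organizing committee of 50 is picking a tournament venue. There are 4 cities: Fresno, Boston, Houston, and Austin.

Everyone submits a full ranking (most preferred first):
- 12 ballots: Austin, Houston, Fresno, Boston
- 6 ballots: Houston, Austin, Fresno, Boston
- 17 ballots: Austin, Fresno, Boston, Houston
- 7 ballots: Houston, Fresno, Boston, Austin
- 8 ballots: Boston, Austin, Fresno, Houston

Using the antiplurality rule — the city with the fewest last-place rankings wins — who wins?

Last-place votes: Fresno 0, Boston 18, Houston 25, Austin 7.

Fresno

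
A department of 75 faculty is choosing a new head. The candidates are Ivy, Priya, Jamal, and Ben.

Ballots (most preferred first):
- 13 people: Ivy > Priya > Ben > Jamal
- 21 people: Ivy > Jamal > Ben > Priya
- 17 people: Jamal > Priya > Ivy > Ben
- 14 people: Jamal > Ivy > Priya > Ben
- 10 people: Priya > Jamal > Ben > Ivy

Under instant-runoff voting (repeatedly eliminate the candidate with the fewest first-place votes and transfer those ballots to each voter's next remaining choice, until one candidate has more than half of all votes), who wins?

Round 1: Ivy 34, Priya 10, Jamal 31, Ben 0. Ben eliminated.
Round 2: Ivy 34, Priya 10, Jamal 31. Priya eliminated.
Round 3: Ivy 34, Jamal 41. Jamal has a majority (≥38).

Jamal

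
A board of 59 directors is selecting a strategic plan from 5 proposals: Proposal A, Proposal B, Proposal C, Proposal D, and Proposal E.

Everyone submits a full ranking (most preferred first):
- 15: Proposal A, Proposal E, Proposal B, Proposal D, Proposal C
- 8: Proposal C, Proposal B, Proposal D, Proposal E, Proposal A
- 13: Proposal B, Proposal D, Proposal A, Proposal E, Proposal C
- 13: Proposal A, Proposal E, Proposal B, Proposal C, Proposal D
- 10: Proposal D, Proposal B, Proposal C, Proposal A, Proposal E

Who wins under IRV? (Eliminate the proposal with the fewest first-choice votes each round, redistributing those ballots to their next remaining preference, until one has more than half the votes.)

Round 1: Proposal A 28, Proposal B 13, Proposal C 8, Proposal D 10, Proposal E 0. Proposal E eliminated.
Round 2: Proposal A 28, Proposal B 13, Proposal C 8, Proposal D 10. Proposal C eliminated.
Round 3: Proposal A 28, Proposal B 21, Proposal D 10. Proposal D eliminated.
Round 4: Proposal A 28, Proposal B 31. Proposal B has a majority (≥30).

Proposal B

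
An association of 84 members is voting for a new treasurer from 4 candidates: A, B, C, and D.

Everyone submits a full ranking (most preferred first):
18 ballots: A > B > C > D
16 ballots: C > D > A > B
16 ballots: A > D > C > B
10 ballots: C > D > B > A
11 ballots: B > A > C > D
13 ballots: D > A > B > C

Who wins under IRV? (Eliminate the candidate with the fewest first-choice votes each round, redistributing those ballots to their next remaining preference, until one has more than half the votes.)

A

Round 1: A 34, B 11, C 26, D 13. B eliminated.
Round 2: A 45, C 26, D 13. A has a majority (≥43).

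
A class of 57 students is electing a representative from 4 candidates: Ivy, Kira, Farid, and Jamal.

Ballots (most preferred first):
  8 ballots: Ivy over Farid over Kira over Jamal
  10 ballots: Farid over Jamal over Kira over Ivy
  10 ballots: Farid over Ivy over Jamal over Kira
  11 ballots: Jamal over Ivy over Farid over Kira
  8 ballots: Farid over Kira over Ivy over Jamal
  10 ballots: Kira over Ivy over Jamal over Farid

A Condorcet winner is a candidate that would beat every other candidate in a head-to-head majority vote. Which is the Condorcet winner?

Ivy vs Kira: 29–28
Ivy vs Farid: 29–28
Ivy vs Jamal: 36–21
Ivy beats every other candidate.

Ivy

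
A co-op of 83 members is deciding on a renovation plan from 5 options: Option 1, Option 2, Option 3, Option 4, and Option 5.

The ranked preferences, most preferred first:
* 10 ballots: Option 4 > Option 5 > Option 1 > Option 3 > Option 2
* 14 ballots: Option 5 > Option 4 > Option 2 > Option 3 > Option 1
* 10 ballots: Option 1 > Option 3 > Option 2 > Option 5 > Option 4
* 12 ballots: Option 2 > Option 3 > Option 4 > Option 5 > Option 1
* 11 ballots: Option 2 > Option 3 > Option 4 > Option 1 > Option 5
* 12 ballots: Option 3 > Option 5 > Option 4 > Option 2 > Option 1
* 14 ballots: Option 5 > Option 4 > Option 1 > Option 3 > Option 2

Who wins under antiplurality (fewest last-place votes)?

Last-place votes: Option 1 38, Option 2 24, Option 3 0, Option 4 10, Option 5 11.

Option 3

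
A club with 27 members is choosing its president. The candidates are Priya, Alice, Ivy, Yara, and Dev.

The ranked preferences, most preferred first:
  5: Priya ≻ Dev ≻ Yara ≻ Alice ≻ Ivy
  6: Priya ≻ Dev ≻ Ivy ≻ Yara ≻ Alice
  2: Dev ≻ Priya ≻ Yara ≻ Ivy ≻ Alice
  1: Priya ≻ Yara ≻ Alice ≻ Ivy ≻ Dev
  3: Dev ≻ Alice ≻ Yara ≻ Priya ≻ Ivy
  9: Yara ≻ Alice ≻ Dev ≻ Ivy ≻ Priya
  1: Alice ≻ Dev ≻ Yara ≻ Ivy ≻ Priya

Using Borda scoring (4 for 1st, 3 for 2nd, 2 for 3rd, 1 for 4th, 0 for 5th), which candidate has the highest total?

Priya: 5×4 + 6×4 + 2×3 + 1×4 + 3×1 + 9×0 + 1×0 = 57
Alice: 5×1 + 6×0 + 2×0 + 1×2 + 3×3 + 9×3 + 1×4 = 47
Ivy: 5×0 + 6×2 + 2×1 + 1×1 + 3×0 + 9×1 + 1×1 = 25
Yara: 5×2 + 6×1 + 2×2 + 1×3 + 3×2 + 9×4 + 1×2 = 67
Dev: 5×3 + 6×3 + 2×4 + 1×0 + 3×4 + 9×2 + 1×3 = 74

Dev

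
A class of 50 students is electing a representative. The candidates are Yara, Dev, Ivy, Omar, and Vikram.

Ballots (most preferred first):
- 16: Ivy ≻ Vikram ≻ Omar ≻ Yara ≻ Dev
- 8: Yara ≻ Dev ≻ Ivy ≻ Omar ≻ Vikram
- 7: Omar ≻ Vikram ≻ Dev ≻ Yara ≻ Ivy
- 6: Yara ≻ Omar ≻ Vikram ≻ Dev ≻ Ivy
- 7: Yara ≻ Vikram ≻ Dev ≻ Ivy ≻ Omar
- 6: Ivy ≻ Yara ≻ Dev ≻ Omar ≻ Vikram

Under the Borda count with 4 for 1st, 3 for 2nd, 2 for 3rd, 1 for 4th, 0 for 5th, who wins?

Yara: 16×1 + 8×4 + 7×1 + 6×4 + 7×4 + 6×3 = 125
Dev: 16×0 + 8×3 + 7×2 + 6×1 + 7×2 + 6×2 = 70
Ivy: 16×4 + 8×2 + 7×0 + 6×0 + 7×1 + 6×4 = 111
Omar: 16×2 + 8×1 + 7×4 + 6×3 + 7×0 + 6×1 = 92
Vikram: 16×3 + 8×0 + 7×3 + 6×2 + 7×3 + 6×0 = 102

Yara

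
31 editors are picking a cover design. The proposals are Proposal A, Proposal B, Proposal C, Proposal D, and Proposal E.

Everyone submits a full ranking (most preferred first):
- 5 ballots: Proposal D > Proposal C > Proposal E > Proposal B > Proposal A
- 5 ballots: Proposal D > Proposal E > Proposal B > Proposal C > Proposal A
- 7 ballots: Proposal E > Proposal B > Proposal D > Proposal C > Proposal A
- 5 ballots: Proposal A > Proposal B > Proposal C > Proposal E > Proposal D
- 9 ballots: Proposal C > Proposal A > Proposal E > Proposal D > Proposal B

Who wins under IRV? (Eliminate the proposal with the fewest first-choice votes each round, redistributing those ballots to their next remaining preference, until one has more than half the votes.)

Proposal D

Round 1: Proposal A 5, Proposal B 0, Proposal C 9, Proposal D 10, Proposal E 7. Proposal B eliminated.
Round 2: Proposal A 5, Proposal C 9, Proposal D 10, Proposal E 7. Proposal A eliminated.
Round 3: Proposal C 14, Proposal D 10, Proposal E 7. Proposal E eliminated.
Round 4: Proposal C 14, Proposal D 17. Proposal D has a majority (≥16).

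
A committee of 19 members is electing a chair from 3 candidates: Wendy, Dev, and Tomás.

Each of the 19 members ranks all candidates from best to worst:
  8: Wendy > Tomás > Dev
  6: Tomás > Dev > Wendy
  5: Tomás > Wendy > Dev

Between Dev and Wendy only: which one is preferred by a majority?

Dev is ranked above Wendy on 6 ballots; Wendy above Dev on 13.

Wendy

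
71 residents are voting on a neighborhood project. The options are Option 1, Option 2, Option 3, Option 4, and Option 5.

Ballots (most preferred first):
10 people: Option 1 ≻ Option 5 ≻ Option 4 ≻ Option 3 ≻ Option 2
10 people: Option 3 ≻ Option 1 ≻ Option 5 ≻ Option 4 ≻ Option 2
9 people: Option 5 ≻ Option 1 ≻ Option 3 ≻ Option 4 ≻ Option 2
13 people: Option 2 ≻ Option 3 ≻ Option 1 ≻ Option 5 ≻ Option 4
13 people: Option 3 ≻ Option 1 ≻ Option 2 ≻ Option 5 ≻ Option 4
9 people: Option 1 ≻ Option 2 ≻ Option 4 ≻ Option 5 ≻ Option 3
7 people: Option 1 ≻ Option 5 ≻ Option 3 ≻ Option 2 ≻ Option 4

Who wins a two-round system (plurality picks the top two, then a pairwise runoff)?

Round 1 first-place votes: Option 1 26, Option 2 13, Option 3 23, Option 4 0, Option 5 9. Option 1 and Option 3 advance.
Runoff: Option 1 is ranked above Option 3 on 35 ballots, Option 3 above Option 1 on 36.

Option 3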